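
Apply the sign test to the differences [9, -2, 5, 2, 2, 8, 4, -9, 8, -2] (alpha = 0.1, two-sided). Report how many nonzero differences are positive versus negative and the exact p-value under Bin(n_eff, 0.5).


Step 1: Discard zero differences. Original n = 10; n_eff = number of nonzero differences = 10.
Nonzero differences (with sign): +9, -2, +5, +2, +2, +8, +4, -9, +8, -2
Step 2: Count signs: positive = 7, negative = 3.
Step 3: Under H0: P(positive) = 0.5, so the number of positives S ~ Bin(10, 0.5).
Step 4: Two-sided exact p-value = sum of Bin(10,0.5) probabilities at or below the observed probability = 0.343750.
Step 5: alpha = 0.1. fail to reject H0.

n_eff = 10, pos = 7, neg = 3, p = 0.343750, fail to reject H0.


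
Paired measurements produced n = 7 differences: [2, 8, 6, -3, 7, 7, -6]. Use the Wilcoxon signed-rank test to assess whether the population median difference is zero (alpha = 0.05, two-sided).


Step 1: Drop any zero differences (none here) and take |d_i|.
|d| = [2, 8, 6, 3, 7, 7, 6]
Step 2: Midrank |d_i| (ties get averaged ranks).
ranks: |2|->1, |8|->7, |6|->3.5, |3|->2, |7|->5.5, |7|->5.5, |6|->3.5
Step 3: Attach original signs; sum ranks with positive sign and with negative sign.
W+ = 1 + 7 + 3.5 + 5.5 + 5.5 = 22.5
W- = 2 + 3.5 = 5.5
(Check: W+ + W- = 28 should equal n(n+1)/2 = 28.)
Step 4: Test statistic W = min(W+, W-) = 5.5.
Step 5: Ties in |d|, so use the tie-corrected normal approximation.
        E[W] = n(n+1)/4 = 7*8/4 = 14.
        Tie groups: |d|=6 (t=2), |d|=7 (t=2); sum(t^3 - t) = 12.
        Var[W] = n(n+1)(2n+1)/24 - sum(t^3-t)/48 = 840/24 - 12/48 = 34.75.
        z = (W - E[W]) / sqrt(Var[W]) = (5.5 - 14) / 5.8949 = -1.4419.
        Two-sided p = 2*Phi(z) = 0.149325.
Step 6: alpha = 0.05. fail to reject H0.

W+ = 22.5, W- = 5.5, W = min = 5.5, p = 0.149325, fail to reject H0.


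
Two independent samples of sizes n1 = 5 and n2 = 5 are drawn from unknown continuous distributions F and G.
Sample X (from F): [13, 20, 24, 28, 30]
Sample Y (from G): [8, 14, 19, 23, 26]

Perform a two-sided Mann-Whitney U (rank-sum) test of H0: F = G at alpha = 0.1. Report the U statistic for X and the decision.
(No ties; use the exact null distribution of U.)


Step 1: Combine and sort all 10 observations; assign midranks.
sorted (value, group): (8,Y), (13,X), (14,Y), (19,Y), (20,X), (23,Y), (24,X), (26,Y), (28,X), (30,X)
ranks: 8->1, 13->2, 14->3, 19->4, 20->5, 23->6, 24->7, 26->8, 28->9, 30->10
Step 2: Rank sum for X: R1 = 2 + 5 + 7 + 9 + 10 = 33.
Step 3: U_X = R1 - n1(n1+1)/2 = 33 - 5*6/2 = 33 - 15 = 18.
       U_Y = n1*n2 - U_X = 25 - 18 = 7.
Step 4: No ties, so the exact null distribution of U (based on enumerating the C(10,5) = 252 equally likely rank assignments) gives the two-sided p-value.
Step 5: p-value = 0.309524; compare to alpha = 0.1. fail to reject H0.

U_X = 18, p = 0.309524, fail to reject H0 at alpha = 0.1.


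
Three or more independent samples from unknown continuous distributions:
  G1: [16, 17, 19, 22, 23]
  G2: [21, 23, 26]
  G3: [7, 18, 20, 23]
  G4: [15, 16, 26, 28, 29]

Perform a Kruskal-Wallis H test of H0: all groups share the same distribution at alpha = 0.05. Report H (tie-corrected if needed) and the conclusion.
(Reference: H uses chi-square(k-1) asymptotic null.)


Step 1: Combine all N = 17 observations and assign midranks.
sorted (value, group, rank): (7,G3,1), (15,G4,2), (16,G1,3.5), (16,G4,3.5), (17,G1,5), (18,G3,6), (19,G1,7), (20,G3,8), (21,G2,9), (22,G1,10), (23,G1,12), (23,G2,12), (23,G3,12), (26,G2,14.5), (26,G4,14.5), (28,G4,16), (29,G4,17)
Step 2: Sum ranks within each group.
R_1 = 37.5 (n_1 = 5)
R_2 = 35.5 (n_2 = 3)
R_3 = 27 (n_3 = 4)
R_4 = 53 (n_4 = 5)
Step 3: H = 12/(N(N+1)) * sum(R_i^2/n_i) - 3(N+1)
     = 12/(17*18) * (37.5^2/5 + 35.5^2/3 + 27^2/4 + 53^2/5) - 3*18
     = 0.039216 * 1445.38 - 54
     = 2.681699.
Step 4: Ties present; correction factor C = 1 - 36/(17^3 - 17) = 0.992647. Corrected H = 2.681699 / 0.992647 = 2.701564.
Step 5: Under H0, H ~ chi^2(3); p-value = 0.439962.
Step 6: alpha = 0.05. fail to reject H0.

H = 2.7016, df = 3, p = 0.439962, fail to reject H0.


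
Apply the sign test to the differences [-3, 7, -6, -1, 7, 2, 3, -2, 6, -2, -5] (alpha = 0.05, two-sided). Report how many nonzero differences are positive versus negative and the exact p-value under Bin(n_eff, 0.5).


Step 1: Discard zero differences. Original n = 11; n_eff = number of nonzero differences = 11.
Nonzero differences (with sign): -3, +7, -6, -1, +7, +2, +3, -2, +6, -2, -5
Step 2: Count signs: positive = 5, negative = 6.
Step 3: Under H0: P(positive) = 0.5, so the number of positives S ~ Bin(11, 0.5).
Step 4: Two-sided exact p-value = sum of Bin(11,0.5) probabilities at or below the observed probability = 1.000000.
Step 5: alpha = 0.05. fail to reject H0.

n_eff = 11, pos = 5, neg = 6, p = 1.000000, fail to reject H0.


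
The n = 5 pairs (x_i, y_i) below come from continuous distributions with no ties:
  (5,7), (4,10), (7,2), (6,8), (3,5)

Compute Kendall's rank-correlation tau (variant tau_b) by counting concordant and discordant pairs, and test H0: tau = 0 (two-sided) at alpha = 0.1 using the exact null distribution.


Step 1: Enumerate the 10 unordered pairs (i,j) with i<j and classify each by sign(x_j-x_i) * sign(y_j-y_i).
  (1,2):dx=-1,dy=+3->D; (1,3):dx=+2,dy=-5->D; (1,4):dx=+1,dy=+1->C; (1,5):dx=-2,dy=-2->C
  (2,3):dx=+3,dy=-8->D; (2,4):dx=+2,dy=-2->D; (2,5):dx=-1,dy=-5->C; (3,4):dx=-1,dy=+6->D
  (3,5):dx=-4,dy=+3->D; (4,5):dx=-3,dy=-3->C
Step 2: C = 4, D = 6, total pairs = 10.
Step 3: tau = (C - D)/(n(n-1)/2) = (4 - 6)/10 = -0.200000.
Step 4: Exact two-sided p-value (enumerate n! = 120 permutations of y under H0): p = 0.816667.
Step 5: alpha = 0.1. fail to reject H0.

tau_b = -0.2000 (C=4, D=6), p = 0.816667, fail to reject H0.


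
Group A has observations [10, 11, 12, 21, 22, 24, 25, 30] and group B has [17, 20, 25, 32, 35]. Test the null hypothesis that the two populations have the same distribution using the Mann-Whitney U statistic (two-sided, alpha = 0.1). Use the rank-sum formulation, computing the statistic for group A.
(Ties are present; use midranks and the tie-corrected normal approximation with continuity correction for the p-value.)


Step 1: Combine and sort all 13 observations; assign midranks.
sorted (value, group): (10,X), (11,X), (12,X), (17,Y), (20,Y), (21,X), (22,X), (24,X), (25,X), (25,Y), (30,X), (32,Y), (35,Y)
ranks: 10->1, 11->2, 12->3, 17->4, 20->5, 21->6, 22->7, 24->8, 25->9.5, 25->9.5, 30->11, 32->12, 35->13
Step 2: Rank sum for X: R1 = 1 + 2 + 3 + 6 + 7 + 8 + 9.5 + 11 = 47.5.
Step 3: U_X = R1 - n1(n1+1)/2 = 47.5 - 8*9/2 = 47.5 - 36 = 11.5.
       U_Y = n1*n2 - U_X = 40 - 11.5 = 28.5.
Step 4: Ties are present, so use the tie-corrected normal approximation (with continuity correction) for the p-value.
Step 5: p-value = 0.240919; compare to alpha = 0.1. fail to reject H0.

U_X = 11.5, p = 0.240919, fail to reject H0 at alpha = 0.1.


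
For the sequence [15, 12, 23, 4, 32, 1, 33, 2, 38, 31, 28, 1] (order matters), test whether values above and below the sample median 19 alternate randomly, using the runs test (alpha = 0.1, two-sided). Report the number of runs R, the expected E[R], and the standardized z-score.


Step 1: Compute median = 19; label A = above, B = below.
Labels in order: BBABABABAAAB  (n_A = 6, n_B = 6)
Step 2: Count runs R = 9.
Step 3: Under H0 (random ordering), E[R] = 2*n_A*n_B/(n_A+n_B) + 1 = 2*6*6/12 + 1 = 7.0000.
        Var[R] = 2*n_A*n_B*(2*n_A*n_B - n_A - n_B) / ((n_A+n_B)^2 * (n_A+n_B-1)) = 4320/1584 = 2.7273.
        SD[R] = 1.6514.
Step 4: Continuity-corrected z = (R - 0.5 - E[R]) / SD[R] = (9 - 0.5 - 7.0000) / 1.6514 = 0.9083.
Step 5: Two-sided p-value via normal approximation = 2*(1 - Phi(|z|)) = 0.363722.
Step 6: alpha = 0.1. fail to reject H0.

R = 9, z = 0.9083, p = 0.363722, fail to reject H0.


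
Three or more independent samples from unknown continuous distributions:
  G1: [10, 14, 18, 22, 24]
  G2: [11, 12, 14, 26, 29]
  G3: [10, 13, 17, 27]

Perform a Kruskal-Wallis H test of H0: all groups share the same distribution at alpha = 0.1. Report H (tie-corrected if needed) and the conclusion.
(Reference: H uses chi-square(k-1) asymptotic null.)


Step 1: Combine all N = 14 observations and assign midranks.
sorted (value, group, rank): (10,G1,1.5), (10,G3,1.5), (11,G2,3), (12,G2,4), (13,G3,5), (14,G1,6.5), (14,G2,6.5), (17,G3,8), (18,G1,9), (22,G1,10), (24,G1,11), (26,G2,12), (27,G3,13), (29,G2,14)
Step 2: Sum ranks within each group.
R_1 = 38 (n_1 = 5)
R_2 = 39.5 (n_2 = 5)
R_3 = 27.5 (n_3 = 4)
Step 3: H = 12/(N(N+1)) * sum(R_i^2/n_i) - 3(N+1)
     = 12/(14*15) * (38^2/5 + 39.5^2/5 + 27.5^2/4) - 3*15
     = 0.057143 * 789.913 - 45
     = 0.137857.
Step 4: Ties present; correction factor C = 1 - 12/(14^3 - 14) = 0.995604. Corrected H = 0.137857 / 0.995604 = 0.138466.
Step 5: Under H0, H ~ chi^2(2); p-value = 0.933109.
Step 6: alpha = 0.1. fail to reject H0.

H = 0.1385, df = 2, p = 0.933109, fail to reject H0.


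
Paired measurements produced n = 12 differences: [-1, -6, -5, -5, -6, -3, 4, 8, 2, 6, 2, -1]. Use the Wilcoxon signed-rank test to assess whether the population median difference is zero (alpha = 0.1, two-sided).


Step 1: Drop any zero differences (none here) and take |d_i|.
|d| = [1, 6, 5, 5, 6, 3, 4, 8, 2, 6, 2, 1]
Step 2: Midrank |d_i| (ties get averaged ranks).
ranks: |1|->1.5, |6|->10, |5|->7.5, |5|->7.5, |6|->10, |3|->5, |4|->6, |8|->12, |2|->3.5, |6|->10, |2|->3.5, |1|->1.5
Step 3: Attach original signs; sum ranks with positive sign and with negative sign.
W+ = 6 + 12 + 3.5 + 10 + 3.5 = 35
W- = 1.5 + 10 + 7.5 + 7.5 + 10 + 5 + 1.5 = 43
(Check: W+ + W- = 78 should equal n(n+1)/2 = 78.)
Step 4: Test statistic W = min(W+, W-) = 35.
Step 5: Ties in |d|, so use the tie-corrected normal approximation.
        E[W] = n(n+1)/4 = 12*13/4 = 39.
        Tie groups: |d|=1 (t=2), |d|=2 (t=2), |d|=5 (t=2), |d|=6 (t=3); sum(t^3 - t) = 42.
        Var[W] = n(n+1)(2n+1)/24 - sum(t^3-t)/48 = 3900/24 - 42/48 = 161.625.
        z = (W - E[W]) / sqrt(Var[W]) = (35 - 39) / 12.7132 = -0.3146.
        Two-sided p = 2*Phi(z) = 0.753040.
Step 6: alpha = 0.1. fail to reject H0.

W+ = 35, W- = 43, W = min = 35, p = 0.753040, fail to reject H0.


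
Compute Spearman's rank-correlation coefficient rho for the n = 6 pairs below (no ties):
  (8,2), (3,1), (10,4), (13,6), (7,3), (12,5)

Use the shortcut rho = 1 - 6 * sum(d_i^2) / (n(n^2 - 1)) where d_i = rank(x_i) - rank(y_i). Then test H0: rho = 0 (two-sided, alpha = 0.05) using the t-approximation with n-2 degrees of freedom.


Step 1: Rank x and y separately (midranks; no ties here).
rank(x): 8->3, 3->1, 10->4, 13->6, 7->2, 12->5
rank(y): 2->2, 1->1, 4->4, 6->6, 3->3, 5->5
Step 2: d_i = R_x(i) - R_y(i); compute d_i^2.
  (3-2)^2=1, (1-1)^2=0, (4-4)^2=0, (6-6)^2=0, (2-3)^2=1, (5-5)^2=0
sum(d^2) = 2.
Step 3: rho = 1 - 6*2 / (6*(6^2 - 1)) = 1 - 12/210 = 0.942857.
Step 4: Under H0, t = rho * sqrt((n-2)/(1-rho^2)) = 5.6595 ~ t(4).
Step 5: Two-sided p-value from the t-distribution with 4 df = 0.004805.
Step 6: alpha = 0.05. reject H0.

rho = 0.9429, p = 0.004805, reject H0 at alpha = 0.05.


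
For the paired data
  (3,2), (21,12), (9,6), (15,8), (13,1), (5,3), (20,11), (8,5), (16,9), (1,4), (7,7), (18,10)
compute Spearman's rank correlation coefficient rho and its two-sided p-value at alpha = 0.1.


Step 1: Rank x and y separately (midranks; no ties here).
rank(x): 3->2, 21->12, 9->6, 15->8, 13->7, 5->3, 20->11, 8->5, 16->9, 1->1, 7->4, 18->10
rank(y): 2->2, 12->12, 6->6, 8->8, 1->1, 3->3, 11->11, 5->5, 9->9, 4->4, 7->7, 10->10
Step 2: d_i = R_x(i) - R_y(i); compute d_i^2.
  (2-2)^2=0, (12-12)^2=0, (6-6)^2=0, (8-8)^2=0, (7-1)^2=36, (3-3)^2=0, (11-11)^2=0, (5-5)^2=0, (9-9)^2=0, (1-4)^2=9, (4-7)^2=9, (10-10)^2=0
sum(d^2) = 54.
Step 3: rho = 1 - 6*54 / (12*(12^2 - 1)) = 1 - 324/1716 = 0.811189.
Step 4: Under H0, t = rho * sqrt((n-2)/(1-rho^2)) = 4.3866 ~ t(10).
Step 5: Two-sided p-value from the t-distribution with 10 df = 0.001363.
Step 6: alpha = 0.1. reject H0.

rho = 0.8112, p = 0.001363, reject H0 at alpha = 0.1.


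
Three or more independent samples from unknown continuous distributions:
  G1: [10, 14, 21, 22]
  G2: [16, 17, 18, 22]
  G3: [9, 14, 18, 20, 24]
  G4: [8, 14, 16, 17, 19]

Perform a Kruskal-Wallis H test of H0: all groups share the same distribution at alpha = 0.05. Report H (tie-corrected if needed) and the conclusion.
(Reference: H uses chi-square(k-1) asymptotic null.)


Step 1: Combine all N = 18 observations and assign midranks.
sorted (value, group, rank): (8,G4,1), (9,G3,2), (10,G1,3), (14,G1,5), (14,G3,5), (14,G4,5), (16,G2,7.5), (16,G4,7.5), (17,G2,9.5), (17,G4,9.5), (18,G2,11.5), (18,G3,11.5), (19,G4,13), (20,G3,14), (21,G1,15), (22,G1,16.5), (22,G2,16.5), (24,G3,18)
Step 2: Sum ranks within each group.
R_1 = 39.5 (n_1 = 4)
R_2 = 45 (n_2 = 4)
R_3 = 50.5 (n_3 = 5)
R_4 = 36 (n_4 = 5)
Step 3: H = 12/(N(N+1)) * sum(R_i^2/n_i) - 3(N+1)
     = 12/(18*19) * (39.5^2/4 + 45^2/4 + 50.5^2/5 + 36^2/5) - 3*19
     = 0.035088 * 1665.56 - 57
     = 1.440789.
Step 4: Ties present; correction factor C = 1 - 48/(18^3 - 18) = 0.991744. Corrected H = 1.440789 / 0.991744 = 1.452784.
Step 5: Under H0, H ~ chi^2(3); p-value = 0.693210.
Step 6: alpha = 0.05. fail to reject H0.

H = 1.4528, df = 3, p = 0.693210, fail to reject H0.


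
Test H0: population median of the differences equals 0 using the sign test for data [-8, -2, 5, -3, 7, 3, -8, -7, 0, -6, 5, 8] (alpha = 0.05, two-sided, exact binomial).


Step 1: Discard zero differences. Original n = 12; n_eff = number of nonzero differences = 11.
Nonzero differences (with sign): -8, -2, +5, -3, +7, +3, -8, -7, -6, +5, +8
Step 2: Count signs: positive = 5, negative = 6.
Step 3: Under H0: P(positive) = 0.5, so the number of positives S ~ Bin(11, 0.5).
Step 4: Two-sided exact p-value = sum of Bin(11,0.5) probabilities at or below the observed probability = 1.000000.
Step 5: alpha = 0.05. fail to reject H0.

n_eff = 11, pos = 5, neg = 6, p = 1.000000, fail to reject H0.


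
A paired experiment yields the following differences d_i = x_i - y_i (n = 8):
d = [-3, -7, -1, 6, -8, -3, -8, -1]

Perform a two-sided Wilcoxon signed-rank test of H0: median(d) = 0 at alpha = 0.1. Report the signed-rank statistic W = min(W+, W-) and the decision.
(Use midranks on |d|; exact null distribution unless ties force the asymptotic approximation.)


Step 1: Drop any zero differences (none here) and take |d_i|.
|d| = [3, 7, 1, 6, 8, 3, 8, 1]
Step 2: Midrank |d_i| (ties get averaged ranks).
ranks: |3|->3.5, |7|->6, |1|->1.5, |6|->5, |8|->7.5, |3|->3.5, |8|->7.5, |1|->1.5
Step 3: Attach original signs; sum ranks with positive sign and with negative sign.
W+ = 5 = 5
W- = 3.5 + 6 + 1.5 + 7.5 + 3.5 + 7.5 + 1.5 = 31
(Check: W+ + W- = 36 should equal n(n+1)/2 = 36.)
Step 4: Test statistic W = min(W+, W-) = 5.
Step 5: Ties in |d|, so use the tie-corrected normal approximation.
        E[W] = n(n+1)/4 = 8*9/4 = 18.
        Tie groups: |d|=1 (t=2), |d|=3 (t=2), |d|=8 (t=2); sum(t^3 - t) = 18.
        Var[W] = n(n+1)(2n+1)/24 - sum(t^3-t)/48 = 1224/24 - 18/48 = 50.625.
        z = (W - E[W]) / sqrt(Var[W]) = (5 - 18) / 7.1151 = -1.8271.
        Two-sided p = 2*Phi(z) = 0.067686.
Step 6: alpha = 0.1. reject H0.

W+ = 5, W- = 31, W = min = 5, p = 0.067686, reject H0.


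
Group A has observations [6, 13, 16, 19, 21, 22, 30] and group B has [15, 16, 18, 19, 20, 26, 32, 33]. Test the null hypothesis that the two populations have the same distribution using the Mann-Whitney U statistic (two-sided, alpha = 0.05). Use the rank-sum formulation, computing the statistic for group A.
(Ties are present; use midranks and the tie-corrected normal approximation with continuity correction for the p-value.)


Step 1: Combine and sort all 15 observations; assign midranks.
sorted (value, group): (6,X), (13,X), (15,Y), (16,X), (16,Y), (18,Y), (19,X), (19,Y), (20,Y), (21,X), (22,X), (26,Y), (30,X), (32,Y), (33,Y)
ranks: 6->1, 13->2, 15->3, 16->4.5, 16->4.5, 18->6, 19->7.5, 19->7.5, 20->9, 21->10, 22->11, 26->12, 30->13, 32->14, 33->15
Step 2: Rank sum for X: R1 = 1 + 2 + 4.5 + 7.5 + 10 + 11 + 13 = 49.
Step 3: U_X = R1 - n1(n1+1)/2 = 49 - 7*8/2 = 49 - 28 = 21.
       U_Y = n1*n2 - U_X = 56 - 21 = 35.
Step 4: Ties are present, so use the tie-corrected normal approximation (with continuity correction) for the p-value.
Step 5: p-value = 0.451104; compare to alpha = 0.05. fail to reject H0.

U_X = 21, p = 0.451104, fail to reject H0 at alpha = 0.05.


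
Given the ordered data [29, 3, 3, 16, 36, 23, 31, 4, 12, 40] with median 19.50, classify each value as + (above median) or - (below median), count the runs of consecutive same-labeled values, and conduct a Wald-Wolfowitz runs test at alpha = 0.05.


Step 1: Compute median = 19.50; label A = above, B = below.
Labels in order: ABBBAAABBA  (n_A = 5, n_B = 5)
Step 2: Count runs R = 5.
Step 3: Under H0 (random ordering), E[R] = 2*n_A*n_B/(n_A+n_B) + 1 = 2*5*5/10 + 1 = 6.0000.
        Var[R] = 2*n_A*n_B*(2*n_A*n_B - n_A - n_B) / ((n_A+n_B)^2 * (n_A+n_B-1)) = 2000/900 = 2.2222.
        SD[R] = 1.4907.
Step 4: Continuity-corrected z = (R + 0.5 - E[R]) / SD[R] = (5 + 0.5 - 6.0000) / 1.4907 = -0.3354.
Step 5: Two-sided p-value via normal approximation = 2*(1 - Phi(|z|)) = 0.737316.
Step 6: alpha = 0.05. fail to reject H0.

R = 5, z = -0.3354, p = 0.737316, fail to reject H0.


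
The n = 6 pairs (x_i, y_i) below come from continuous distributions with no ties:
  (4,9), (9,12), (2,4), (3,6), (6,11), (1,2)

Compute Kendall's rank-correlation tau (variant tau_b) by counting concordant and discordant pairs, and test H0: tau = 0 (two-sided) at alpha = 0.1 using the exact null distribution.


Step 1: Enumerate the 15 unordered pairs (i,j) with i<j and classify each by sign(x_j-x_i) * sign(y_j-y_i).
  (1,2):dx=+5,dy=+3->C; (1,3):dx=-2,dy=-5->C; (1,4):dx=-1,dy=-3->C; (1,5):dx=+2,dy=+2->C
  (1,6):dx=-3,dy=-7->C; (2,3):dx=-7,dy=-8->C; (2,4):dx=-6,dy=-6->C; (2,5):dx=-3,dy=-1->C
  (2,6):dx=-8,dy=-10->C; (3,4):dx=+1,dy=+2->C; (3,5):dx=+4,dy=+7->C; (3,6):dx=-1,dy=-2->C
  (4,5):dx=+3,dy=+5->C; (4,6):dx=-2,dy=-4->C; (5,6):dx=-5,dy=-9->C
Step 2: C = 15, D = 0, total pairs = 15.
Step 3: tau = (C - D)/(n(n-1)/2) = (15 - 0)/15 = 1.000000.
Step 4: Exact two-sided p-value (enumerate n! = 720 permutations of y under H0): p = 0.002778.
Step 5: alpha = 0.1. reject H0.

tau_b = 1.0000 (C=15, D=0), p = 0.002778, reject H0.


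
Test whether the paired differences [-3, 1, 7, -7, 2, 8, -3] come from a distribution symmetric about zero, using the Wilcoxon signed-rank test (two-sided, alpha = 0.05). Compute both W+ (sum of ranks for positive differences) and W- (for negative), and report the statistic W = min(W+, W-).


Step 1: Drop any zero differences (none here) and take |d_i|.
|d| = [3, 1, 7, 7, 2, 8, 3]
Step 2: Midrank |d_i| (ties get averaged ranks).
ranks: |3|->3.5, |1|->1, |7|->5.5, |7|->5.5, |2|->2, |8|->7, |3|->3.5
Step 3: Attach original signs; sum ranks with positive sign and with negative sign.
W+ = 1 + 5.5 + 2 + 7 = 15.5
W- = 3.5 + 5.5 + 3.5 = 12.5
(Check: W+ + W- = 28 should equal n(n+1)/2 = 28.)
Step 4: Test statistic W = min(W+, W-) = 12.5.
Step 5: Ties in |d|, so use the tie-corrected normal approximation.
        E[W] = n(n+1)/4 = 7*8/4 = 14.
        Tie groups: |d|=3 (t=2), |d|=7 (t=2); sum(t^3 - t) = 12.
        Var[W] = n(n+1)(2n+1)/24 - sum(t^3-t)/48 = 840/24 - 12/48 = 34.75.
        z = (W - E[W]) / sqrt(Var[W]) = (12.5 - 14) / 5.8949 = -0.2545.
        Two-sided p = 2*Phi(z) = 0.799143.
Step 6: alpha = 0.05. fail to reject H0.

W+ = 15.5, W- = 12.5, W = min = 12.5, p = 0.799143, fail to reject H0.


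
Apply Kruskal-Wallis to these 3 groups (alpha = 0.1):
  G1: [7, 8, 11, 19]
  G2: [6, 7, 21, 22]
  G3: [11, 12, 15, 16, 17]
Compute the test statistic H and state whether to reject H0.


Step 1: Combine all N = 13 observations and assign midranks.
sorted (value, group, rank): (6,G2,1), (7,G1,2.5), (7,G2,2.5), (8,G1,4), (11,G1,5.5), (11,G3,5.5), (12,G3,7), (15,G3,8), (16,G3,9), (17,G3,10), (19,G1,11), (21,G2,12), (22,G2,13)
Step 2: Sum ranks within each group.
R_1 = 23 (n_1 = 4)
R_2 = 28.5 (n_2 = 4)
R_3 = 39.5 (n_3 = 5)
Step 3: H = 12/(N(N+1)) * sum(R_i^2/n_i) - 3(N+1)
     = 12/(13*14) * (23^2/4 + 28.5^2/4 + 39.5^2/5) - 3*14
     = 0.065934 * 647.362 - 42
     = 0.683242.
Step 4: Ties present; correction factor C = 1 - 12/(13^3 - 13) = 0.994505. Corrected H = 0.683242 / 0.994505 = 0.687017.
Step 5: Under H0, H ~ chi^2(2); p-value = 0.709278.
Step 6: alpha = 0.1. fail to reject H0.

H = 0.6870, df = 2, p = 0.709278, fail to reject H0.


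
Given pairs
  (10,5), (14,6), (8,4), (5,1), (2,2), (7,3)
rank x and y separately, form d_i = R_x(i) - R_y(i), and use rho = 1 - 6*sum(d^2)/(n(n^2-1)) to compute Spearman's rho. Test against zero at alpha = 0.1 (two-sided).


Step 1: Rank x and y separately (midranks; no ties here).
rank(x): 10->5, 14->6, 8->4, 5->2, 2->1, 7->3
rank(y): 5->5, 6->6, 4->4, 1->1, 2->2, 3->3
Step 2: d_i = R_x(i) - R_y(i); compute d_i^2.
  (5-5)^2=0, (6-6)^2=0, (4-4)^2=0, (2-1)^2=1, (1-2)^2=1, (3-3)^2=0
sum(d^2) = 2.
Step 3: rho = 1 - 6*2 / (6*(6^2 - 1)) = 1 - 12/210 = 0.942857.
Step 4: Under H0, t = rho * sqrt((n-2)/(1-rho^2)) = 5.6595 ~ t(4).
Step 5: Two-sided p-value from the t-distribution with 4 df = 0.004805.
Step 6: alpha = 0.1. reject H0.

rho = 0.9429, p = 0.004805, reject H0 at alpha = 0.1.


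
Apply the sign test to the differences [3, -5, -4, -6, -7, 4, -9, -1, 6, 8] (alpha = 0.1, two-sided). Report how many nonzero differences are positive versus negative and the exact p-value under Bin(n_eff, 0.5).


Step 1: Discard zero differences. Original n = 10; n_eff = number of nonzero differences = 10.
Nonzero differences (with sign): +3, -5, -4, -6, -7, +4, -9, -1, +6, +8
Step 2: Count signs: positive = 4, negative = 6.
Step 3: Under H0: P(positive) = 0.5, so the number of positives S ~ Bin(10, 0.5).
Step 4: Two-sided exact p-value = sum of Bin(10,0.5) probabilities at or below the observed probability = 0.753906.
Step 5: alpha = 0.1. fail to reject H0.

n_eff = 10, pos = 4, neg = 6, p = 0.753906, fail to reject H0.


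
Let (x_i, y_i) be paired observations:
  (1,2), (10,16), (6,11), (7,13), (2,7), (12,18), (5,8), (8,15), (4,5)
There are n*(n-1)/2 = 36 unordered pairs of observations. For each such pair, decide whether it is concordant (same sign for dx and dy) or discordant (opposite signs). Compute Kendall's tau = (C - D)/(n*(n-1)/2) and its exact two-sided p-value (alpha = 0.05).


Step 1: Enumerate the 36 unordered pairs (i,j) with i<j and classify each by sign(x_j-x_i) * sign(y_j-y_i).
  (1,2):dx=+9,dy=+14->C; (1,3):dx=+5,dy=+9->C; (1,4):dx=+6,dy=+11->C; (1,5):dx=+1,dy=+5->C
  (1,6):dx=+11,dy=+16->C; (1,7):dx=+4,dy=+6->C; (1,8):dx=+7,dy=+13->C; (1,9):dx=+3,dy=+3->C
  (2,3):dx=-4,dy=-5->C; (2,4):dx=-3,dy=-3->C; (2,5):dx=-8,dy=-9->C; (2,6):dx=+2,dy=+2->C
  (2,7):dx=-5,dy=-8->C; (2,8):dx=-2,dy=-1->C; (2,9):dx=-6,dy=-11->C; (3,4):dx=+1,dy=+2->C
  (3,5):dx=-4,dy=-4->C; (3,6):dx=+6,dy=+7->C; (3,7):dx=-1,dy=-3->C; (3,8):dx=+2,dy=+4->C
  (3,9):dx=-2,dy=-6->C; (4,5):dx=-5,dy=-6->C; (4,6):dx=+5,dy=+5->C; (4,7):dx=-2,dy=-5->C
  (4,8):dx=+1,dy=+2->C; (4,9):dx=-3,dy=-8->C; (5,6):dx=+10,dy=+11->C; (5,7):dx=+3,dy=+1->C
  (5,8):dx=+6,dy=+8->C; (5,9):dx=+2,dy=-2->D; (6,7):dx=-7,dy=-10->C; (6,8):dx=-4,dy=-3->C
  (6,9):dx=-8,dy=-13->C; (7,8):dx=+3,dy=+7->C; (7,9):dx=-1,dy=-3->C; (8,9):dx=-4,dy=-10->C
Step 2: C = 35, D = 1, total pairs = 36.
Step 3: tau = (C - D)/(n(n-1)/2) = (35 - 1)/36 = 0.944444.
Step 4: Exact two-sided p-value (enumerate n! = 362880 permutations of y under H0): p = 0.000050.
Step 5: alpha = 0.05. reject H0.

tau_b = 0.9444 (C=35, D=1), p = 0.000050, reject H0.


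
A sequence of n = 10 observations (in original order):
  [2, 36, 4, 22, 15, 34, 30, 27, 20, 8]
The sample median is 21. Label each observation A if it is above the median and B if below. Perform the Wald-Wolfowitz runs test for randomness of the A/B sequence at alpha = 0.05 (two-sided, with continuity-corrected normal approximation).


Step 1: Compute median = 21; label A = above, B = below.
Labels in order: BABABAAABB  (n_A = 5, n_B = 5)
Step 2: Count runs R = 7.
Step 3: Under H0 (random ordering), E[R] = 2*n_A*n_B/(n_A+n_B) + 1 = 2*5*5/10 + 1 = 6.0000.
        Var[R] = 2*n_A*n_B*(2*n_A*n_B - n_A - n_B) / ((n_A+n_B)^2 * (n_A+n_B-1)) = 2000/900 = 2.2222.
        SD[R] = 1.4907.
Step 4: Continuity-corrected z = (R - 0.5 - E[R]) / SD[R] = (7 - 0.5 - 6.0000) / 1.4907 = 0.3354.
Step 5: Two-sided p-value via normal approximation = 2*(1 - Phi(|z|)) = 0.737316.
Step 6: alpha = 0.05. fail to reject H0.

R = 7, z = 0.3354, p = 0.737316, fail to reject H0.


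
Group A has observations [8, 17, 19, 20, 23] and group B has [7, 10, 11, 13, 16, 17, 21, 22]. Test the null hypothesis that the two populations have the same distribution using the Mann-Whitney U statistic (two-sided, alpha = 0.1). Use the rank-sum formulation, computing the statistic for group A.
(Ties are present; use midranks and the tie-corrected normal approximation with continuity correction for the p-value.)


Step 1: Combine and sort all 13 observations; assign midranks.
sorted (value, group): (7,Y), (8,X), (10,Y), (11,Y), (13,Y), (16,Y), (17,X), (17,Y), (19,X), (20,X), (21,Y), (22,Y), (23,X)
ranks: 7->1, 8->2, 10->3, 11->4, 13->5, 16->6, 17->7.5, 17->7.5, 19->9, 20->10, 21->11, 22->12, 23->13
Step 2: Rank sum for X: R1 = 2 + 7.5 + 9 + 10 + 13 = 41.5.
Step 3: U_X = R1 - n1(n1+1)/2 = 41.5 - 5*6/2 = 41.5 - 15 = 26.5.
       U_Y = n1*n2 - U_X = 40 - 26.5 = 13.5.
Step 4: Ties are present, so use the tie-corrected normal approximation (with continuity correction) for the p-value.
Step 5: p-value = 0.379120; compare to alpha = 0.1. fail to reject H0.

U_X = 26.5, p = 0.379120, fail to reject H0 at alpha = 0.1.


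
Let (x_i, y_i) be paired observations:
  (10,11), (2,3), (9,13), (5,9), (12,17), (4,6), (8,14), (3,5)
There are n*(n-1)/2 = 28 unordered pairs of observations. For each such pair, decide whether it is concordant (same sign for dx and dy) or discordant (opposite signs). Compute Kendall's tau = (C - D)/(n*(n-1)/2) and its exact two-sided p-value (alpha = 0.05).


Step 1: Enumerate the 28 unordered pairs (i,j) with i<j and classify each by sign(x_j-x_i) * sign(y_j-y_i).
  (1,2):dx=-8,dy=-8->C; (1,3):dx=-1,dy=+2->D; (1,4):dx=-5,dy=-2->C; (1,5):dx=+2,dy=+6->C
  (1,6):dx=-6,dy=-5->C; (1,7):dx=-2,dy=+3->D; (1,8):dx=-7,dy=-6->C; (2,3):dx=+7,dy=+10->C
  (2,4):dx=+3,dy=+6->C; (2,5):dx=+10,dy=+14->C; (2,6):dx=+2,dy=+3->C; (2,7):dx=+6,dy=+11->C
  (2,8):dx=+1,dy=+2->C; (3,4):dx=-4,dy=-4->C; (3,5):dx=+3,dy=+4->C; (3,6):dx=-5,dy=-7->C
  (3,7):dx=-1,dy=+1->D; (3,8):dx=-6,dy=-8->C; (4,5):dx=+7,dy=+8->C; (4,6):dx=-1,dy=-3->C
  (4,7):dx=+3,dy=+5->C; (4,8):dx=-2,dy=-4->C; (5,6):dx=-8,dy=-11->C; (5,7):dx=-4,dy=-3->C
  (5,8):dx=-9,dy=-12->C; (6,7):dx=+4,dy=+8->C; (6,8):dx=-1,dy=-1->C; (7,8):dx=-5,dy=-9->C
Step 2: C = 25, D = 3, total pairs = 28.
Step 3: tau = (C - D)/(n(n-1)/2) = (25 - 3)/28 = 0.785714.
Step 4: Exact two-sided p-value (enumerate n! = 40320 permutations of y under H0): p = 0.005506.
Step 5: alpha = 0.05. reject H0.

tau_b = 0.7857 (C=25, D=3), p = 0.005506, reject H0.


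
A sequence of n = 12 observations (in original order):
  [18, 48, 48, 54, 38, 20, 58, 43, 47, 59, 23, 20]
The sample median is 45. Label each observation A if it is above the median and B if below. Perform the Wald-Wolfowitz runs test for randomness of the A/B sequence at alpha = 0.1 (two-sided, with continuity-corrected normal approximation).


Step 1: Compute median = 45; label A = above, B = below.
Labels in order: BAAABBABAABB  (n_A = 6, n_B = 6)
Step 2: Count runs R = 7.
Step 3: Under H0 (random ordering), E[R] = 2*n_A*n_B/(n_A+n_B) + 1 = 2*6*6/12 + 1 = 7.0000.
        Var[R] = 2*n_A*n_B*(2*n_A*n_B - n_A - n_B) / ((n_A+n_B)^2 * (n_A+n_B-1)) = 4320/1584 = 2.7273.
        SD[R] = 1.6514.
Step 4: R = E[R], so z = 0 with no continuity correction.
Step 5: Two-sided p-value via normal approximation = 2*(1 - Phi(|z|)) = 1.000000.
Step 6: alpha = 0.1. fail to reject H0.

R = 7, z = 0.0000, p = 1.000000, fail to reject H0.


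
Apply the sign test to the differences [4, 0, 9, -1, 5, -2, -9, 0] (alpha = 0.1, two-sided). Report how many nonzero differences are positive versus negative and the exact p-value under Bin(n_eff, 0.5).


Step 1: Discard zero differences. Original n = 8; n_eff = number of nonzero differences = 6.
Nonzero differences (with sign): +4, +9, -1, +5, -2, -9
Step 2: Count signs: positive = 3, negative = 3.
Step 3: Under H0: P(positive) = 0.5, so the number of positives S ~ Bin(6, 0.5).
Step 4: Two-sided exact p-value = sum of Bin(6,0.5) probabilities at or below the observed probability = 1.000000.
Step 5: alpha = 0.1. fail to reject H0.

n_eff = 6, pos = 3, neg = 3, p = 1.000000, fail to reject H0.


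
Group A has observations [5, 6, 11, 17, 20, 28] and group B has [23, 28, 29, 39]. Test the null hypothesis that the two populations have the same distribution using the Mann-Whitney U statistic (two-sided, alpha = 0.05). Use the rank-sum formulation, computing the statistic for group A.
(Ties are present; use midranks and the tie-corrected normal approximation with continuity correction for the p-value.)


Step 1: Combine and sort all 10 observations; assign midranks.
sorted (value, group): (5,X), (6,X), (11,X), (17,X), (20,X), (23,Y), (28,X), (28,Y), (29,Y), (39,Y)
ranks: 5->1, 6->2, 11->3, 17->4, 20->5, 23->6, 28->7.5, 28->7.5, 29->9, 39->10
Step 2: Rank sum for X: R1 = 1 + 2 + 3 + 4 + 5 + 7.5 = 22.5.
Step 3: U_X = R1 - n1(n1+1)/2 = 22.5 - 6*7/2 = 22.5 - 21 = 1.5.
       U_Y = n1*n2 - U_X = 24 - 1.5 = 22.5.
Step 4: Ties are present, so use the tie-corrected normal approximation (with continuity correction) for the p-value.
Step 5: p-value = 0.032476; compare to alpha = 0.05. reject H0.

U_X = 1.5, p = 0.032476, reject H0 at alpha = 0.05.


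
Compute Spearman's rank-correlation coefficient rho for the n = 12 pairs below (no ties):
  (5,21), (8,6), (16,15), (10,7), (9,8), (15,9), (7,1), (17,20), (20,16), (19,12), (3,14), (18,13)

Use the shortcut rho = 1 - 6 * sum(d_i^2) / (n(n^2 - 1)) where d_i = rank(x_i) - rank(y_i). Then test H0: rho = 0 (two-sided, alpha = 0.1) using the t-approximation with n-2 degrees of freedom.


Step 1: Rank x and y separately (midranks; no ties here).
rank(x): 5->2, 8->4, 16->8, 10->6, 9->5, 15->7, 7->3, 17->9, 20->12, 19->11, 3->1, 18->10
rank(y): 21->12, 6->2, 15->9, 7->3, 8->4, 9->5, 1->1, 20->11, 16->10, 12->6, 14->8, 13->7
Step 2: d_i = R_x(i) - R_y(i); compute d_i^2.
  (2-12)^2=100, (4-2)^2=4, (8-9)^2=1, (6-3)^2=9, (5-4)^2=1, (7-5)^2=4, (3-1)^2=4, (9-11)^2=4, (12-10)^2=4, (11-6)^2=25, (1-8)^2=49, (10-7)^2=9
sum(d^2) = 214.
Step 3: rho = 1 - 6*214 / (12*(12^2 - 1)) = 1 - 1284/1716 = 0.251748.
Step 4: Under H0, t = rho * sqrt((n-2)/(1-rho^2)) = 0.8226 ~ t(10).
Step 5: Two-sided p-value from the t-distribution with 10 df = 0.429919.
Step 6: alpha = 0.1. fail to reject H0.

rho = 0.2517, p = 0.429919, fail to reject H0 at alpha = 0.1.


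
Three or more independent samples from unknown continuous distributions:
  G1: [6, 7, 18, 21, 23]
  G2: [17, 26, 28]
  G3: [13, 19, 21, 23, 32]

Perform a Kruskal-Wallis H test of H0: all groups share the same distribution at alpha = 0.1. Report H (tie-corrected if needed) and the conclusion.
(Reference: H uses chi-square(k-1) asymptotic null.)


Step 1: Combine all N = 13 observations and assign midranks.
sorted (value, group, rank): (6,G1,1), (7,G1,2), (13,G3,3), (17,G2,4), (18,G1,5), (19,G3,6), (21,G1,7.5), (21,G3,7.5), (23,G1,9.5), (23,G3,9.5), (26,G2,11), (28,G2,12), (32,G3,13)
Step 2: Sum ranks within each group.
R_1 = 25 (n_1 = 5)
R_2 = 27 (n_2 = 3)
R_3 = 39 (n_3 = 5)
Step 3: H = 12/(N(N+1)) * sum(R_i^2/n_i) - 3(N+1)
     = 12/(13*14) * (25^2/5 + 27^2/3 + 39^2/5) - 3*14
     = 0.065934 * 672.2 - 42
     = 2.320879.
Step 4: Ties present; correction factor C = 1 - 12/(13^3 - 13) = 0.994505. Corrected H = 2.320879 / 0.994505 = 2.333702.
Step 5: Under H0, H ~ chi^2(2); p-value = 0.311346.
Step 6: alpha = 0.1. fail to reject H0.

H = 2.3337, df = 2, p = 0.311346, fail to reject H0.


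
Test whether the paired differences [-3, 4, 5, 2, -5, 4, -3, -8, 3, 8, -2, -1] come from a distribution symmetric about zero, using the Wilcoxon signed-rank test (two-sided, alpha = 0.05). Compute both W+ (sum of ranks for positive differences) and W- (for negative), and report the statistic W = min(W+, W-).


Step 1: Drop any zero differences (none here) and take |d_i|.
|d| = [3, 4, 5, 2, 5, 4, 3, 8, 3, 8, 2, 1]
Step 2: Midrank |d_i| (ties get averaged ranks).
ranks: |3|->5, |4|->7.5, |5|->9.5, |2|->2.5, |5|->9.5, |4|->7.5, |3|->5, |8|->11.5, |3|->5, |8|->11.5, |2|->2.5, |1|->1
Step 3: Attach original signs; sum ranks with positive sign and with negative sign.
W+ = 7.5 + 9.5 + 2.5 + 7.5 + 5 + 11.5 = 43.5
W- = 5 + 9.5 + 5 + 11.5 + 2.5 + 1 = 34.5
(Check: W+ + W- = 78 should equal n(n+1)/2 = 78.)
Step 4: Test statistic W = min(W+, W-) = 34.5.
Step 5: Ties in |d|, so use the tie-corrected normal approximation.
        E[W] = n(n+1)/4 = 12*13/4 = 39.
        Tie groups: |d|=2 (t=2), |d|=3 (t=3), |d|=4 (t=2), |d|=5 (t=2), |d|=8 (t=2); sum(t^3 - t) = 48.
        Var[W] = n(n+1)(2n+1)/24 - sum(t^3-t)/48 = 3900/24 - 48/48 = 161.5.
        z = (W - E[W]) / sqrt(Var[W]) = (34.5 - 39) / 12.7083 = -0.3541.
        Two-sided p = 2*Phi(z) = 0.723264.
Step 6: alpha = 0.05. fail to reject H0.

W+ = 43.5, W- = 34.5, W = min = 34.5, p = 0.723264, fail to reject H0.


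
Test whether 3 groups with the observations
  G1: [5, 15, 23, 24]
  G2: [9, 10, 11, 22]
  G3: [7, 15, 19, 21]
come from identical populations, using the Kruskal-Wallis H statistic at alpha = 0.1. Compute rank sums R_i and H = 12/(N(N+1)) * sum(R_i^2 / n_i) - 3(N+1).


Step 1: Combine all N = 12 observations and assign midranks.
sorted (value, group, rank): (5,G1,1), (7,G3,2), (9,G2,3), (10,G2,4), (11,G2,5), (15,G1,6.5), (15,G3,6.5), (19,G3,8), (21,G3,9), (22,G2,10), (23,G1,11), (24,G1,12)
Step 2: Sum ranks within each group.
R_1 = 30.5 (n_1 = 4)
R_2 = 22 (n_2 = 4)
R_3 = 25.5 (n_3 = 4)
Step 3: H = 12/(N(N+1)) * sum(R_i^2/n_i) - 3(N+1)
     = 12/(12*13) * (30.5^2/4 + 22^2/4 + 25.5^2/4) - 3*13
     = 0.076923 * 516.125 - 39
     = 0.701923.
Step 4: Ties present; correction factor C = 1 - 6/(12^3 - 12) = 0.996503. Corrected H = 0.701923 / 0.996503 = 0.704386.
Step 5: Under H0, H ~ chi^2(2); p-value = 0.703144.
Step 6: alpha = 0.1. fail to reject H0.

H = 0.7044, df = 2, p = 0.703144, fail to reject H0.


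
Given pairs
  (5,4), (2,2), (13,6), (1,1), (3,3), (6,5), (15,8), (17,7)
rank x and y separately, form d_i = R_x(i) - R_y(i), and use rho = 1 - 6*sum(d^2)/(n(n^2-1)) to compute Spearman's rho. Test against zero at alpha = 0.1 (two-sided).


Step 1: Rank x and y separately (midranks; no ties here).
rank(x): 5->4, 2->2, 13->6, 1->1, 3->3, 6->5, 15->7, 17->8
rank(y): 4->4, 2->2, 6->6, 1->1, 3->3, 5->5, 8->8, 7->7
Step 2: d_i = R_x(i) - R_y(i); compute d_i^2.
  (4-4)^2=0, (2-2)^2=0, (6-6)^2=0, (1-1)^2=0, (3-3)^2=0, (5-5)^2=0, (7-8)^2=1, (8-7)^2=1
sum(d^2) = 2.
Step 3: rho = 1 - 6*2 / (8*(8^2 - 1)) = 1 - 12/504 = 0.976190.
Step 4: Under H0, t = rho * sqrt((n-2)/(1-rho^2)) = 11.0235 ~ t(6).
Step 5: Two-sided p-value from the t-distribution with 6 df = 0.000033.
Step 6: alpha = 0.1. reject H0.

rho = 0.9762, p = 0.000033, reject H0 at alpha = 0.1.


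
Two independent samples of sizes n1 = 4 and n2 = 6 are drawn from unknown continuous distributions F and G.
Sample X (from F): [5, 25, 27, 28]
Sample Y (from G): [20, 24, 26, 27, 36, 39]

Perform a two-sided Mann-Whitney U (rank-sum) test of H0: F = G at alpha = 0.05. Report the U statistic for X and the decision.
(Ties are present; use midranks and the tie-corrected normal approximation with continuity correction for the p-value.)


Step 1: Combine and sort all 10 observations; assign midranks.
sorted (value, group): (5,X), (20,Y), (24,Y), (25,X), (26,Y), (27,X), (27,Y), (28,X), (36,Y), (39,Y)
ranks: 5->1, 20->2, 24->3, 25->4, 26->5, 27->6.5, 27->6.5, 28->8, 36->9, 39->10
Step 2: Rank sum for X: R1 = 1 + 4 + 6.5 + 8 = 19.5.
Step 3: U_X = R1 - n1(n1+1)/2 = 19.5 - 4*5/2 = 19.5 - 10 = 9.5.
       U_Y = n1*n2 - U_X = 24 - 9.5 = 14.5.
Step 4: Ties are present, so use the tie-corrected normal approximation (with continuity correction) for the p-value.
Step 5: p-value = 0.668870; compare to alpha = 0.05. fail to reject H0.

U_X = 9.5, p = 0.668870, fail to reject H0 at alpha = 0.05.


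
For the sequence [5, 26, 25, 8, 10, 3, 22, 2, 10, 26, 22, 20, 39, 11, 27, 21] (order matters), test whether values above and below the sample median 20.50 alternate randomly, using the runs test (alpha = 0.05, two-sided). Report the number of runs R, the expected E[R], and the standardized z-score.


Step 1: Compute median = 20.50; label A = above, B = below.
Labels in order: BAABBBABBAABABAA  (n_A = 8, n_B = 8)
Step 2: Count runs R = 10.
Step 3: Under H0 (random ordering), E[R] = 2*n_A*n_B/(n_A+n_B) + 1 = 2*8*8/16 + 1 = 9.0000.
        Var[R] = 2*n_A*n_B*(2*n_A*n_B - n_A - n_B) / ((n_A+n_B)^2 * (n_A+n_B-1)) = 14336/3840 = 3.7333.
        SD[R] = 1.9322.
Step 4: Continuity-corrected z = (R - 0.5 - E[R]) / SD[R] = (10 - 0.5 - 9.0000) / 1.9322 = 0.2588.
Step 5: Two-sided p-value via normal approximation = 2*(1 - Phi(|z|)) = 0.795809.
Step 6: alpha = 0.05. fail to reject H0.

R = 10, z = 0.2588, p = 0.795809, fail to reject H0.


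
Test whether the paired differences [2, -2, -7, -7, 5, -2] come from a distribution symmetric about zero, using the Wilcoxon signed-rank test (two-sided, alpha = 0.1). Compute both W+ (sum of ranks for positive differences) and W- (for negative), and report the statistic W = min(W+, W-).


Step 1: Drop any zero differences (none here) and take |d_i|.
|d| = [2, 2, 7, 7, 5, 2]
Step 2: Midrank |d_i| (ties get averaged ranks).
ranks: |2|->2, |2|->2, |7|->5.5, |7|->5.5, |5|->4, |2|->2
Step 3: Attach original signs; sum ranks with positive sign and with negative sign.
W+ = 2 + 4 = 6
W- = 2 + 5.5 + 5.5 + 2 = 15
(Check: W+ + W- = 21 should equal n(n+1)/2 = 21.)
Step 4: Test statistic W = min(W+, W-) = 6.
Step 5: Ties in |d|, so use the tie-corrected normal approximation.
        E[W] = n(n+1)/4 = 6*7/4 = 10.5.
        Tie groups: |d|=2 (t=3), |d|=7 (t=2); sum(t^3 - t) = 30.
        Var[W] = n(n+1)(2n+1)/24 - sum(t^3-t)/48 = 546/24 - 30/48 = 22.125.
        z = (W - E[W]) / sqrt(Var[W]) = (6 - 10.5) / 4.7037 = -0.9567.
        Two-sided p = 2*Phi(z) = 0.338724.
Step 6: alpha = 0.1. fail to reject H0.

W+ = 6, W- = 15, W = min = 6, p = 0.338724, fail to reject H0.


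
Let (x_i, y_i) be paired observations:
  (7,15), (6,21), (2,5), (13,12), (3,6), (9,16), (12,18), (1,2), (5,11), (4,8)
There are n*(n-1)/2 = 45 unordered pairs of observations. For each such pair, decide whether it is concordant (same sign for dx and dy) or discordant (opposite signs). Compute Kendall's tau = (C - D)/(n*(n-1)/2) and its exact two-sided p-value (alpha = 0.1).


Step 1: Enumerate the 45 unordered pairs (i,j) with i<j and classify each by sign(x_j-x_i) * sign(y_j-y_i).
  (1,2):dx=-1,dy=+6->D; (1,3):dx=-5,dy=-10->C; (1,4):dx=+6,dy=-3->D; (1,5):dx=-4,dy=-9->C
  (1,6):dx=+2,dy=+1->C; (1,7):dx=+5,dy=+3->C; (1,8):dx=-6,dy=-13->C; (1,9):dx=-2,dy=-4->C
  (1,10):dx=-3,dy=-7->C; (2,3):dx=-4,dy=-16->C; (2,4):dx=+7,dy=-9->D; (2,5):dx=-3,dy=-15->C
  (2,6):dx=+3,dy=-5->D; (2,7):dx=+6,dy=-3->D; (2,8):dx=-5,dy=-19->C; (2,9):dx=-1,dy=-10->C
  (2,10):dx=-2,dy=-13->C; (3,4):dx=+11,dy=+7->C; (3,5):dx=+1,dy=+1->C; (3,6):dx=+7,dy=+11->C
  (3,7):dx=+10,dy=+13->C; (3,8):dx=-1,dy=-3->C; (3,9):dx=+3,dy=+6->C; (3,10):dx=+2,dy=+3->C
  (4,5):dx=-10,dy=-6->C; (4,6):dx=-4,dy=+4->D; (4,7):dx=-1,dy=+6->D; (4,8):dx=-12,dy=-10->C
  (4,9):dx=-8,dy=-1->C; (4,10):dx=-9,dy=-4->C; (5,6):dx=+6,dy=+10->C; (5,7):dx=+9,dy=+12->C
  (5,8):dx=-2,dy=-4->C; (5,9):dx=+2,dy=+5->C; (5,10):dx=+1,dy=+2->C; (6,7):dx=+3,dy=+2->C
  (6,8):dx=-8,dy=-14->C; (6,9):dx=-4,dy=-5->C; (6,10):dx=-5,dy=-8->C; (7,8):dx=-11,dy=-16->C
  (7,9):dx=-7,dy=-7->C; (7,10):dx=-8,dy=-10->C; (8,9):dx=+4,dy=+9->C; (8,10):dx=+3,dy=+6->C
  (9,10):dx=-1,dy=-3->C
Step 2: C = 38, D = 7, total pairs = 45.
Step 3: tau = (C - D)/(n(n-1)/2) = (38 - 7)/45 = 0.688889.
Step 4: Exact two-sided p-value (enumerate n! = 3628800 permutations of y under H0): p = 0.004687.
Step 5: alpha = 0.1. reject H0.

tau_b = 0.6889 (C=38, D=7), p = 0.004687, reject H0.


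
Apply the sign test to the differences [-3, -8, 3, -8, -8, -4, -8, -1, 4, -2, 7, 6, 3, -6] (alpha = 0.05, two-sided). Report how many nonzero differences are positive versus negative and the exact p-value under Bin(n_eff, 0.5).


Step 1: Discard zero differences. Original n = 14; n_eff = number of nonzero differences = 14.
Nonzero differences (with sign): -3, -8, +3, -8, -8, -4, -8, -1, +4, -2, +7, +6, +3, -6
Step 2: Count signs: positive = 5, negative = 9.
Step 3: Under H0: P(positive) = 0.5, so the number of positives S ~ Bin(14, 0.5).
Step 4: Two-sided exact p-value = sum of Bin(14,0.5) probabilities at or below the observed probability = 0.423950.
Step 5: alpha = 0.05. fail to reject H0.

n_eff = 14, pos = 5, neg = 9, p = 0.423950, fail to reject H0.
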